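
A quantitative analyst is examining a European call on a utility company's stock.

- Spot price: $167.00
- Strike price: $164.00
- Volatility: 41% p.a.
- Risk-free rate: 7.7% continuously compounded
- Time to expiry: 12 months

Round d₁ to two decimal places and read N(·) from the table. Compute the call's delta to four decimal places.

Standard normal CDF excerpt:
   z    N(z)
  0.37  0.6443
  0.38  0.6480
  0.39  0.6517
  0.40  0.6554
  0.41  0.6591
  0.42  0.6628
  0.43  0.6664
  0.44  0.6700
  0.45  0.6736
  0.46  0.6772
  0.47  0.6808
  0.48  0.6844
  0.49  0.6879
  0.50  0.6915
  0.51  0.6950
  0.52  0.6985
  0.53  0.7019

σ√T = 0.41·√1 = 0.4100
d₁ = [ln(167/164) + (0.077 + 0.41²/2)·1] / 0.4100 = [0.0181 + 0.1610] / 0.4100 = 0.4370 which rounds to 0.44
N(d₁) = N(0.44) = 0.6700
Δ_call = N(d₁) = 0.6700

0.6700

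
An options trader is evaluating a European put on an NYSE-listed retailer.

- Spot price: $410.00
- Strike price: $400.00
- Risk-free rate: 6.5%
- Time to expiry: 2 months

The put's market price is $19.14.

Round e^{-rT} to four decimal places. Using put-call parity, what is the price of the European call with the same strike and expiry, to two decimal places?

$33.46

e^(−rT) = e^(−0.065·0.1667) = 0.9892
Put-call parity: C − P = S − K·e^(−rT) = 410 − 400·0.9892 = 410 − 395.6800 = 14.3200
C = P + (C − P) = 19.14 + (14.3200) = 33.4600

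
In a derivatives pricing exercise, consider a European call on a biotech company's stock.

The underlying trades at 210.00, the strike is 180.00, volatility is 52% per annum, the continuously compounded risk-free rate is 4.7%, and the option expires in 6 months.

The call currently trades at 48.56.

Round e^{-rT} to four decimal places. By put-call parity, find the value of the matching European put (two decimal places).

14.38

e^(−rT) = e^(−0.047·0.5) = 0.9768
Put-call parity: C − P = S − K·e^(−rT) = 210 − 180·0.9768 = 210 − 175.8240 = 34.1760
P = C − (C − P) = 48.56 − (34.1760) = 14.3840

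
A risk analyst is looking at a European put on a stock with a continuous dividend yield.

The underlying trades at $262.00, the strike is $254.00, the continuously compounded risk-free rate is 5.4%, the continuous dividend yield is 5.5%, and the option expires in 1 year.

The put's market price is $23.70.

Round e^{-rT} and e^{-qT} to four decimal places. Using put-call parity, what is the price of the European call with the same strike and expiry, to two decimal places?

$31.04

e^(−qT) = e^(−0.055·1) = 0.9465;  e^(−rT) = e^(−0.054·1) = 0.9474
Put-call parity: C − P = S·e^(−qT) − K·e^(−rT) = 262·0.9465 − 254·0.9474 = 247.9830 − 240.6396 = 7.3434
C = P + (C − P) = 23.70 + (7.3434) = 31.0434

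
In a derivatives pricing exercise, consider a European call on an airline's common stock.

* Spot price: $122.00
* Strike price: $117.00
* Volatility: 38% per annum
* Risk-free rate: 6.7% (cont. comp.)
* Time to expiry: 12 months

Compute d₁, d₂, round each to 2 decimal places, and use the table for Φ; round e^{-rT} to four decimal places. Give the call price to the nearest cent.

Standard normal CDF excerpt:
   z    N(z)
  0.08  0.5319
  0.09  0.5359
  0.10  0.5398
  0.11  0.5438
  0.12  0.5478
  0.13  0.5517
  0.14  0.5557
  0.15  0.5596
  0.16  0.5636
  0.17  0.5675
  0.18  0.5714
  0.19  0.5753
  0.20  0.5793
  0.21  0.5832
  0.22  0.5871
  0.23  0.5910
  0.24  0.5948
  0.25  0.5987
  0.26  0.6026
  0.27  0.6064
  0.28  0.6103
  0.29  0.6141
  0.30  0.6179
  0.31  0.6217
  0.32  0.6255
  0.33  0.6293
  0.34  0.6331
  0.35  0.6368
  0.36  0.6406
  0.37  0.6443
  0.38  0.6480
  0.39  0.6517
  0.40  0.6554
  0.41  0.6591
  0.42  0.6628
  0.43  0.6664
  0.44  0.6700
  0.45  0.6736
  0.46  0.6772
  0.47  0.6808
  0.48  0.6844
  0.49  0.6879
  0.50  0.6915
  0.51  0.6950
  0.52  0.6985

$24.43

σ√T = 0.38 × 1.0000 = 0.3800
d₁ = [ln(122/117) + (0.067 + 0.38²/2)·1] / 0.3800 = [0.0418 + 0.1392] / 0.3800 = 0.4764 ≈ 0.48
d₂ = d₁ − σ√T = 0.4764 − 0.3800 = 0.0964 ≈ 0.10
exp(−rT) = exp(−0.067·1) = 0.9352
N(d₁) = N(0.48) = 0.6844;  N(d₂) = N(0.10) = 0.5398
C = 122·0.6844 − 117·0.9352·0.5398 = 83.4968 − 59.0641 = 24.4327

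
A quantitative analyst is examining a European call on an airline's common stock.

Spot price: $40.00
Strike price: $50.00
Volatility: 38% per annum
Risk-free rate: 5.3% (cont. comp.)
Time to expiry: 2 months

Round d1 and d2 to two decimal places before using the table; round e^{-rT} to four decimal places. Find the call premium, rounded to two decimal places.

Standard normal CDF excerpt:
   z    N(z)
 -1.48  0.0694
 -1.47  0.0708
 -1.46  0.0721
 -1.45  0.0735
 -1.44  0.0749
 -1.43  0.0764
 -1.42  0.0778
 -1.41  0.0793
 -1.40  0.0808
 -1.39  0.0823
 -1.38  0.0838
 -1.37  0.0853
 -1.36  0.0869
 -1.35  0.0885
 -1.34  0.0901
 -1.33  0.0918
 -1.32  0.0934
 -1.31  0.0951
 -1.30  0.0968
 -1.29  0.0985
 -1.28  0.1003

$0.30

σ√T = 0.38·√0.1667 = 0.1551
d₁ = [ln(40/50) + (0.053 + 0.38²/2)·0.1667] / 0.1551 = [-0.2231 + 0.0209] / 0.1551 = -1.3039 ≈ -1.30
d₂ = d₁ − σ√T = -1.3039 − 0.1551 = -1.4590 ≈ -1.46
exp(−rT) = exp(−0.053·0.1667) = 0.9912
N(d₁) = N(-1.30) = 0.0968;  N(d₂) = N(-1.46) = 0.0721
C = 40·0.0968 − 50·0.9912·0.0721 = 3.8720 − 3.5733 = 0.2987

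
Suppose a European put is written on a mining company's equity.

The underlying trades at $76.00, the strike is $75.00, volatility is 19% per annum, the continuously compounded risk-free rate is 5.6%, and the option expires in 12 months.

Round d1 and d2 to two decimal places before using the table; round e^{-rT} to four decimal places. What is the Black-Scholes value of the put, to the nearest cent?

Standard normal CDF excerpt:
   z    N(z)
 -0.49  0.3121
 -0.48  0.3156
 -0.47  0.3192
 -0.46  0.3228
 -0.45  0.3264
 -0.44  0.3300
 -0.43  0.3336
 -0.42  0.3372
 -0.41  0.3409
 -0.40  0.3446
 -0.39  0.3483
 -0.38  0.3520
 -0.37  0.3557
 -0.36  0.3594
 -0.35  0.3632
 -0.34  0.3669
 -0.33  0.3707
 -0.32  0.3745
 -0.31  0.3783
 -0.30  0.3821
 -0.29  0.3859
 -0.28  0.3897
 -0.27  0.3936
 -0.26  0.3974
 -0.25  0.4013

σ√T = 0.19 × 1.0000 = 0.1900
d₁ = [ln(76/75) + (0.056 + 0.19²/2)·1] / 0.1900 = [0.0132 + 0.0741] / 0.1900 = 0.4594 → 0.46
d₂ = d₁ − σ√T = 0.4594 − 0.1900 = 0.2694 → 0.27
e^(−rT) = e^(−0.056·1) = 0.9455
N(−d₂) = N(-0.27) = 0.3936;  N(−d₁) = N(-0.46) = 0.3228
P = 75·0.9455·0.3936 − 76·0.3228 = 27.9112 − 24.5328 = 3.3784

$3.38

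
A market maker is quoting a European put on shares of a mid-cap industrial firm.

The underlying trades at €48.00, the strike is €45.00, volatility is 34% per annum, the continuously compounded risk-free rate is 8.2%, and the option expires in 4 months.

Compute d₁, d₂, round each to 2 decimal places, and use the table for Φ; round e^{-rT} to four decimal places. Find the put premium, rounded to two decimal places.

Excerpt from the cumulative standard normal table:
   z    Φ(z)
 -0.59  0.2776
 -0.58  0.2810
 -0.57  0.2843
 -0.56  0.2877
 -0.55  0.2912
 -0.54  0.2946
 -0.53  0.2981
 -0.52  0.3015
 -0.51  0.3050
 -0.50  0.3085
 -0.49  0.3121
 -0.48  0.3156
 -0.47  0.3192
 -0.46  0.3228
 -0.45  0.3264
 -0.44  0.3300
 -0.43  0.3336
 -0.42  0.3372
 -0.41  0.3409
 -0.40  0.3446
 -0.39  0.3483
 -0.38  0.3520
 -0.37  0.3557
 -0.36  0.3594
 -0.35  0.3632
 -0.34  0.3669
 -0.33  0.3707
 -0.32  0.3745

σ√T = 0.34 × 0.5774 = 0.1963
d₁ = [ln(48/45) + (0.082 + 0.34²/2)·0.3333] / 0.1963 = [0.0645 + 0.0466] / 0.1963 = 0.5662 → 0.57
d₂ = d₁ − σ√T = 0.5662 − 0.1963 = 0.3699 → 0.37
exp(−rT) = exp(−0.082·0.3333) = 0.9730
N(−d₂) = N(-0.37) = 0.3557;  N(−d₁) = N(-0.57) = 0.2843
P = 45·0.9730·0.3557 − 48·0.2843 = 15.5743 − 13.6464 = 1.9279

€1.93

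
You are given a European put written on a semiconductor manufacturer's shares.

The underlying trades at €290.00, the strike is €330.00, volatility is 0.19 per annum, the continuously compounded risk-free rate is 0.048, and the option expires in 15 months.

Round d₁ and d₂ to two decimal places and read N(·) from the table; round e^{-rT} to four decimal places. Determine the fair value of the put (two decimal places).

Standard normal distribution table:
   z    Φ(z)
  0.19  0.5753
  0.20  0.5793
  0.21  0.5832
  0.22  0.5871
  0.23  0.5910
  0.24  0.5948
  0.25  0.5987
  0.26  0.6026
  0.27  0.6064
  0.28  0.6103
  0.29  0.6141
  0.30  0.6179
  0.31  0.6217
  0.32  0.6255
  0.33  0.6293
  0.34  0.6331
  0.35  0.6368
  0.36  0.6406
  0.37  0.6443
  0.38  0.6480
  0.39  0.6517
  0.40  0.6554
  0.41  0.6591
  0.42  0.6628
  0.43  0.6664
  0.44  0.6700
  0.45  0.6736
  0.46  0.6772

€36.85

T = 1.25;  σ√T = 0.2124
d₁ = [ln(290/330) + (0.048 + ½·0.19²)·1.25] / (σ√T) = (-0.1292 + 0.0826) / 0.2124 = -0.2196 → -0.22
d₂ = -0.2196 − 0.2124 = -0.4320 → -0.43
e^(−rT) = e^(−0.048·1.25) = 0.9418
N(−d₂) = N(0.43) = 0.6664;  N(−d₁) = N(0.22) = 0.5871
P = 330·0.9418·0.6664 − 290·0.5871 = 207.1131 − 170.2590 = 36.8541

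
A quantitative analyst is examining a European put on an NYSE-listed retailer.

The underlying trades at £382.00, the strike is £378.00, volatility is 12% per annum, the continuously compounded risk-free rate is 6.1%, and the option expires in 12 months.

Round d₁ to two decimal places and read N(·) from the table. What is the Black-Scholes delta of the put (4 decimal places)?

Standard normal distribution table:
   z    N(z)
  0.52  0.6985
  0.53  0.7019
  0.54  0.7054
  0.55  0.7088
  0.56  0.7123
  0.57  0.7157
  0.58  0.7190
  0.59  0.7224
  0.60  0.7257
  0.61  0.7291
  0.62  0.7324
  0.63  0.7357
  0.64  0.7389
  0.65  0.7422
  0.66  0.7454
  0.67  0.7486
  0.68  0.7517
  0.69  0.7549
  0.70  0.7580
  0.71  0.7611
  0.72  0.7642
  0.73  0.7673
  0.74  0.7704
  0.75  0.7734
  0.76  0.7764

-0.2546

T = 1;  σ√T = 0.1200
d₁ = [ln(382/378) + (0.061 + 0.12²/2)·1] / 0.1200 = [0.0105 + 0.0682] / 0.1200 = 0.6561 ≈ 0.66
N(d₁) = N(0.66) = 0.7454
Δ_put = N(d₁) − 1 = 0.7454 − 1 = -0.2546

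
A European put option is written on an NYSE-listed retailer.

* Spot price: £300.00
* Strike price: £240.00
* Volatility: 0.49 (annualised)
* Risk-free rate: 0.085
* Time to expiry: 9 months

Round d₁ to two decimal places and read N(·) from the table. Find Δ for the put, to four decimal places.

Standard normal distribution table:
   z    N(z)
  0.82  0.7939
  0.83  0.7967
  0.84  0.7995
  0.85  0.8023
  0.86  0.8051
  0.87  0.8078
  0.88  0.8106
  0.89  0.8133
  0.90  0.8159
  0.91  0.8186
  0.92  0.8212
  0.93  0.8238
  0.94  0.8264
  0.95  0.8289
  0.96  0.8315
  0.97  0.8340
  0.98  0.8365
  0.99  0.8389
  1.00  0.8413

-0.1867

σ√T = 0.49 × 0.8660 = 0.4244
d₁ = [ln(300/240) + (0.085 + 0.49²/2)·0.75] / 0.4244 = [0.2231 + 0.1538] / 0.4244 = 0.8882 ≈ 0.89
N(d₁) = N(0.89) = 0.8133
Δ_put = N(d₁) − 1 = 0.8133 − 1 = -0.1867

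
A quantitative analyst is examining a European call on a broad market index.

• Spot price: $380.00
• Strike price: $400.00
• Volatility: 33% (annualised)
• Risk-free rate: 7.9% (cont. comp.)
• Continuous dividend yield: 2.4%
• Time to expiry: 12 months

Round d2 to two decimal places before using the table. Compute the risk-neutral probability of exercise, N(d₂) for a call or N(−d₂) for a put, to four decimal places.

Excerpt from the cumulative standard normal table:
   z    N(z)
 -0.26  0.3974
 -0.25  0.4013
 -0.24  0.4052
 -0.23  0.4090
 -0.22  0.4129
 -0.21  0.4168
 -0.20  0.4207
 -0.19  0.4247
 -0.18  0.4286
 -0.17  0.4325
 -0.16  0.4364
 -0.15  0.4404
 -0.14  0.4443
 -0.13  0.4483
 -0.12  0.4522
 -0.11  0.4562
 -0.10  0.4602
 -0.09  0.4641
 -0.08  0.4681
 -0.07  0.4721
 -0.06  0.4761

0.4404

σ√T = 0.33·√1 = 0.3300
d₁ = [ln(380/400) + (0.079 − 0.024 + 0.33²/2)·1] / 0.3300 = [-0.0513 + 0.1095] / 0.3300 = 0.1762 → 0.18
d₂ = d₁ − σ√T = 0.1762 − 0.3300 = -0.1538 → -0.15
Pr(exercise) under Q = N(d₂) = 0.4404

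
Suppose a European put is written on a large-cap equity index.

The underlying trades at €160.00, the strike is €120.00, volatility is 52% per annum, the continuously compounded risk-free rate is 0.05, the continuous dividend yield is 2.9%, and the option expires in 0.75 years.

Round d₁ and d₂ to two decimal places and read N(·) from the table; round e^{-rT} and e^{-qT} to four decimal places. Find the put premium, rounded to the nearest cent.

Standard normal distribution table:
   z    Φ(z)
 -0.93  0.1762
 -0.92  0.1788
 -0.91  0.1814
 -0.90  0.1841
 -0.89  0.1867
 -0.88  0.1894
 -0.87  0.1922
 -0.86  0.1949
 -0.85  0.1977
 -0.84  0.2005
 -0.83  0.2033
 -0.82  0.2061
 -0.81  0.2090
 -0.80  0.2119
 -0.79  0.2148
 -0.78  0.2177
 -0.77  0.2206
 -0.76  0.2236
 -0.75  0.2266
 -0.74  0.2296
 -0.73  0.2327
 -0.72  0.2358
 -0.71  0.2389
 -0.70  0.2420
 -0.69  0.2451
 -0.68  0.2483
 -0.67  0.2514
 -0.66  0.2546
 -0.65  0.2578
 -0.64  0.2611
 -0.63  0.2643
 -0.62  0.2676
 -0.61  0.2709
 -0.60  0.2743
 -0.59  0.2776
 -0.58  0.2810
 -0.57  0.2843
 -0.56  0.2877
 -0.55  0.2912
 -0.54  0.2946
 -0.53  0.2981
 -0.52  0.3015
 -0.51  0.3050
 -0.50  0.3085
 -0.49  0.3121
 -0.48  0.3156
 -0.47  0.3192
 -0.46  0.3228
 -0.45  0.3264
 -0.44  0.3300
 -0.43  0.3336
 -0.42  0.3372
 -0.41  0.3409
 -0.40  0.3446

€8.90

σ√T = 0.52·√0.75 = 0.4503
ln(S/K) + (r − q + σ²/2)T = ln(160/120) + (0.05 − 0.029 + 0.52²/2)·0.75 = 0.2877 + 0.1172 = 0.4048
d₁ = 0.4048 / 0.4503 = 0.8990 → 0.90
d₂ = d₁ − σ√T = 0.8990 − 0.4503 = 0.4486 → 0.45
e^(−qT) = e^(−0.029·0.75) = 0.9785;  e^(−rT) = e^(−0.05·0.75) = 0.9632
N(−d₂) = N(-0.45) = 0.3264;  N(−d₁) = N(-0.90) = 0.1841
P = 120·0.9632·0.3264 − 160·0.9785·0.1841 = 37.7266 − 28.8227 = 8.9039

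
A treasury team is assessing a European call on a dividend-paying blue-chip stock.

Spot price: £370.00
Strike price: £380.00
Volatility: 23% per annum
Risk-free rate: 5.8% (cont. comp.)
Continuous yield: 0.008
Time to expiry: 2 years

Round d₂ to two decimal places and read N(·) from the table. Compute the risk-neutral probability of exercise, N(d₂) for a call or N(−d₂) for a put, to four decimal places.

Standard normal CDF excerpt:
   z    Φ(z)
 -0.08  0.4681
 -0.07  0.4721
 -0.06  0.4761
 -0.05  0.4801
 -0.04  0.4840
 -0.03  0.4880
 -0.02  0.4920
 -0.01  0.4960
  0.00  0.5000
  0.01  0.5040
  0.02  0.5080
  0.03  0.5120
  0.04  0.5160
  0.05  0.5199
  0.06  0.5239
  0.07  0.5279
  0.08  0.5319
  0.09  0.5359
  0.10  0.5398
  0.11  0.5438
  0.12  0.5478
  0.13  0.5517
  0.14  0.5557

0.5239

σ√T = 0.23 × 1.4142 = 0.3253
d₁ = [ln(370/380) + (0.058 − 0.008 + 0.23²/2)·2] / 0.3253 = [-0.0267 + 0.1529] / 0.3253 = 0.3881 ≈ 0.39
d₂ = d₁ − σ√T = 0.3881 − 0.3253 = 0.0628 ≈ 0.06
Risk-neutral Pr[S_T > K] = N(d₂) = N(0.06) = 0.5239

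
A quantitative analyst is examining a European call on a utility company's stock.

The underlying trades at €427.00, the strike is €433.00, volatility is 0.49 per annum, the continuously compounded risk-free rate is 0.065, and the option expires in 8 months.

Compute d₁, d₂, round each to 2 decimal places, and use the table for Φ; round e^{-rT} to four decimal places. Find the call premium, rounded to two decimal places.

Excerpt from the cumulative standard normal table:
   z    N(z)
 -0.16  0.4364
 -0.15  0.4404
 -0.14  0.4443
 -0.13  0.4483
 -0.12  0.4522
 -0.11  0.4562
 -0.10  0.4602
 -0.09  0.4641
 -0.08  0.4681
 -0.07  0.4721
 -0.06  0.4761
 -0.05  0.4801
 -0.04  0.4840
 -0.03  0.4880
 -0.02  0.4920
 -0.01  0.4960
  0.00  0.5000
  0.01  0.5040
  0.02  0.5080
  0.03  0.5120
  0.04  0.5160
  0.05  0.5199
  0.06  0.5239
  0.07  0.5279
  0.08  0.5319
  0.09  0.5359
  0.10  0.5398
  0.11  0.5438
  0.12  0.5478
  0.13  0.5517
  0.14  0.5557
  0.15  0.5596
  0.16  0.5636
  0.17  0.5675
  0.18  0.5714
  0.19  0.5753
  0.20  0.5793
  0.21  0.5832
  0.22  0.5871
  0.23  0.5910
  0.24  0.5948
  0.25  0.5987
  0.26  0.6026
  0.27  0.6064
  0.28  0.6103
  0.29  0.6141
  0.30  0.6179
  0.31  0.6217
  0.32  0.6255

€73.05

σ√T = 0.49 × 0.8165 = 0.4001
d₁ = [ln(427/433) + (0.065 + ½·0.49²)·0.6667] / (σ√T) = (-0.0140 + 0.1234) / 0.4001 = 0.2735 ≈ 0.27
d₂ = 0.2735 − 0.4001 = -0.1266 ≈ -0.13
exp(−rT) = exp(−0.065·0.6667) = 0.9576
C = 427·N(0.27) − 433·0.9576·N(-0.13) = 427·0.6064 − 433·0.9576·0.4483 = 258.9328 − 185.8835 = 73.0493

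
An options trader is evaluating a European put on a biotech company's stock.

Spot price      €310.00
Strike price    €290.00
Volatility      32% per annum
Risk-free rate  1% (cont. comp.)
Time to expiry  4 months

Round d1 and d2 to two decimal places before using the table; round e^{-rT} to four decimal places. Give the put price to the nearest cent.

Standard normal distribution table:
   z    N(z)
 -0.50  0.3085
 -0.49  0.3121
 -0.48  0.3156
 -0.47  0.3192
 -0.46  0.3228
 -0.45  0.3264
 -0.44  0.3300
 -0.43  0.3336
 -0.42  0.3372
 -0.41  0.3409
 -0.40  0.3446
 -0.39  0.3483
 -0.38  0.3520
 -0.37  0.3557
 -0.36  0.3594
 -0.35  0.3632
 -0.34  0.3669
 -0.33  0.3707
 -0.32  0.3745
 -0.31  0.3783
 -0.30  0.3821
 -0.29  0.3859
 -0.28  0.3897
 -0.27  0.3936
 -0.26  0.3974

€12.59

σ√T = 0.32 × 0.5774 = 0.1848
d₁ = [ln(310/290) + (0.01 + 0.32²/2)·0.3333] / 0.1848 = [0.0667 + 0.0204] / 0.1848 = 0.4714 ⇒ 0.47
d₂ = d₁ − σ√T = 0.4714 − 0.1848 = 0.2866 ⇒ 0.29
e^(−rT) = e^(−0.01·0.3333) = 0.9967
N(−d₂) = N(-0.29) = 0.3859;  N(−d₁) = N(-0.47) = 0.3192
P = 290·0.9967·0.3859 − 310·0.3192 = 111.5417 − 98.9520 = 12.5897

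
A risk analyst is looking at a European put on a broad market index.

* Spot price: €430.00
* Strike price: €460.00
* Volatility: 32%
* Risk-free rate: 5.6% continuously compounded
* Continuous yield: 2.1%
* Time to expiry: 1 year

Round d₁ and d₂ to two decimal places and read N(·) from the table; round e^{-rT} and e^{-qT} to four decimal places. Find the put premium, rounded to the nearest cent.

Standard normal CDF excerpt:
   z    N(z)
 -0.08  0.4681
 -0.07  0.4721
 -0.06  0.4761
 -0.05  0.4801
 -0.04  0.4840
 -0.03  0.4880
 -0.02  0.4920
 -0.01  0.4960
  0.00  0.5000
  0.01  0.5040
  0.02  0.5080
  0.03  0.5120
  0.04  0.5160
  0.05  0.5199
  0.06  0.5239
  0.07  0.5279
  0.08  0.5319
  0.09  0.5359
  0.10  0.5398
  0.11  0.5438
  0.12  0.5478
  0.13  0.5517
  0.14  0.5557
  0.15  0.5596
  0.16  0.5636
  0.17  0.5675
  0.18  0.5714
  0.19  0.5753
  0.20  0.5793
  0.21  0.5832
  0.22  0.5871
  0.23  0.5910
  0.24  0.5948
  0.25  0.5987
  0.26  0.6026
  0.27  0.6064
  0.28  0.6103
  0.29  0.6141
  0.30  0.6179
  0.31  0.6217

σ√T = 0.32 × 1.0000 = 0.3200
d₁ = [ln(430/460) + (0.056 − 0.021 + ½·0.32²)·1] / (σ√T) = (-0.0674 + 0.0862) / 0.3200 = 0.0586 ≈ 0.06
d₂ = 0.0586 − 0.3200 = -0.2614 ≈ -0.26
e^(−qT) = e^(−0.021·1) = 0.9792;  e^(−rT) = e^(−0.056·1) = 0.9455
N(−d₂) = N(0.26) = 0.6026;  N(−d₁) = N(-0.06) = 0.4761
P = 460·0.9455·0.6026 − 430·0.9792·0.4761 = 262.0888 − 200.4648 = 61.6241

€61.62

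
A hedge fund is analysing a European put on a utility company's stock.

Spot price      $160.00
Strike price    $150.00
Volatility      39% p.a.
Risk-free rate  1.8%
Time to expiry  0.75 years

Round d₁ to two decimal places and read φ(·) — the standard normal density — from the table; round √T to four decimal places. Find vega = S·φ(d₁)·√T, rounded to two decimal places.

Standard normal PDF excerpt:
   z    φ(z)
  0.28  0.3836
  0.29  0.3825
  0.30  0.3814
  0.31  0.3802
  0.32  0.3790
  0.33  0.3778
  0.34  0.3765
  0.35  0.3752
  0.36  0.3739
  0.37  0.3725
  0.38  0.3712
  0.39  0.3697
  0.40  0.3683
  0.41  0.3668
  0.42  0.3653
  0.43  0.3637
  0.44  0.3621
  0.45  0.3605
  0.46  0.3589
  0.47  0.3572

51.03

σ√T = 0.39·√0.75 = 0.3377
ln(S/K) + (r + σ²/2)T = ln(160/150) + (0.018 + 0.39²/2)·0.75 = 0.0645 + 0.0705 = 0.1351
d₁ = 0.1351 / 0.3377 = 0.3999 ≈ 0.40
√T = √0.75 = 0.8660
φ(d₁) = φ(0.40) = 0.3683
vega = S·φ(d₁)·√T = 160·0.3683·0.8660 = 51.0316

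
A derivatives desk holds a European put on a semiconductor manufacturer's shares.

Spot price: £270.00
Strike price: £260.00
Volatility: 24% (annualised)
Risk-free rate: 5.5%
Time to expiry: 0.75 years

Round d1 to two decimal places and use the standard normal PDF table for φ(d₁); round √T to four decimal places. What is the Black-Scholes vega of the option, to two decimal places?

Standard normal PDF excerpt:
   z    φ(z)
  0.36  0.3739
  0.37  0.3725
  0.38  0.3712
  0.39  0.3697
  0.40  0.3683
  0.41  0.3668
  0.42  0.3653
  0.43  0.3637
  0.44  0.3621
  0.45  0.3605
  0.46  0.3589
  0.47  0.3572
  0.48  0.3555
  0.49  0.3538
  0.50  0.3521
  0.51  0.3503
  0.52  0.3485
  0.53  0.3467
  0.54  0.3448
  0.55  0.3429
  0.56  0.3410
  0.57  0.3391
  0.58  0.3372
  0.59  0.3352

σ√T = 0.24·√0.75 = 0.2078
ln(S/K) + (r + σ²/2)T = ln(270/260) + (0.055 + 0.24²/2)·0.75 = 0.0377 + 0.0629 = 0.1006
d₁ = 0.1006 / 0.2078 = 0.4840 → 0.48
√T = √0.75 = 0.8660
φ(d₁) = φ(0.48) = 0.3555
vega = S·φ(d₁)·√T = 270·0.3555·0.8660 = 83.1230

83.12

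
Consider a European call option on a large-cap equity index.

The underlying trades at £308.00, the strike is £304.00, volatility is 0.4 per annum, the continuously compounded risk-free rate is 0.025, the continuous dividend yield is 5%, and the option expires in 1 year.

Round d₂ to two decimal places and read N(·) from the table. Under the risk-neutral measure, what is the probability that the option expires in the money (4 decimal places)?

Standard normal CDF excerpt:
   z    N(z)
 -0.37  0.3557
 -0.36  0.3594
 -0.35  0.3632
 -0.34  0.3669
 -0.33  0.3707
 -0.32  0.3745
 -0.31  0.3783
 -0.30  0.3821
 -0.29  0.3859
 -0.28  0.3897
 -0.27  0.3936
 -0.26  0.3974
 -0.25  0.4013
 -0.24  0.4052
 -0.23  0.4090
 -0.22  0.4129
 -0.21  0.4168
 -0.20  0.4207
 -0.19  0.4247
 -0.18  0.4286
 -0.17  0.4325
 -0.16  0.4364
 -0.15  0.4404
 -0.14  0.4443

0.4090

σ√T = 0.4·√1 = 0.4000
d₁ = [ln(308/304) + (0.025 − 0.05 + 0.4²/2)·1] / 0.4000 = [0.0131 + 0.0550] / 0.4000 = 0.1702 → 0.17
d₂ = d₁ − σ√T = 0.1702 − 0.4000 = -0.2298 → -0.23
Pr(exercise) under Q = N(d₂) = 0.4090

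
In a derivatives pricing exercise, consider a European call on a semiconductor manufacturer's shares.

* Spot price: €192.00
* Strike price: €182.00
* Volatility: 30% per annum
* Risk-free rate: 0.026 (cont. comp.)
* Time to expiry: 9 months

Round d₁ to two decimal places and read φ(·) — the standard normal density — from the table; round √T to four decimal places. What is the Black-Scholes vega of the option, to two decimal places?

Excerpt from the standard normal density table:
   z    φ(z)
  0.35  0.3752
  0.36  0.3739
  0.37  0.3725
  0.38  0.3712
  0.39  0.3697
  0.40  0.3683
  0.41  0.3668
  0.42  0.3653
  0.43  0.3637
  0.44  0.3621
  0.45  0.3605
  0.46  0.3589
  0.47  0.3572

60.99

T = 0.75;  σ√T = 0.2598
ln(S/K) + (r + σ²/2)T = ln(192/182) + (0.026 + 0.3²/2)·0.75 = 0.0535 + 0.0532 = 0.1067
d₁ = 0.1067 / 0.2598 = 0.4108 ⇒ 0.41
√T = √0.75 = 0.8660
φ(d₁) = φ(0.41) = 0.3668
vega = S·φ(d₁)·√T = 192·0.3668·0.8660 = 60.9886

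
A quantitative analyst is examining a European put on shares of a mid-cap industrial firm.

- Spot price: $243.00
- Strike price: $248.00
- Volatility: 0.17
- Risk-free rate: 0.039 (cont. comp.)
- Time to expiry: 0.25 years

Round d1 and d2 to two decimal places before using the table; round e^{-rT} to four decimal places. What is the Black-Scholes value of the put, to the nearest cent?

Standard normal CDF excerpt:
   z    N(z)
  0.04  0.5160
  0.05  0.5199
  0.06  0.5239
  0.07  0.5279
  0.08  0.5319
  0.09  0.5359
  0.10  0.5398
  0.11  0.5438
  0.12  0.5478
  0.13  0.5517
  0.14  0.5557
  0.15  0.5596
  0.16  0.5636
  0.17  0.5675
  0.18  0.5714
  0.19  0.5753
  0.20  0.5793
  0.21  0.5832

σ√T = 0.17·√0.25 = 0.0850
d₁ = [ln(243/248) + (0.039 + 0.17²/2)·0.25] / 0.0850 = [-0.0204 + 0.0134] / 0.0850 = -0.0824 ≈ -0.08
d₂ = d₁ − σ√T = -0.0824 − 0.0850 = -0.1674 ≈ -0.17
e^(−rT) = e^(−0.039·0.25) = 0.9903
N(−d₂) = N(0.17) = 0.5675;  N(−d₁) = N(0.08) = 0.5319
P = 248·0.9903·0.5675 − 243·0.5319 = 139.3748 − 129.2517 = 10.1231

$10.12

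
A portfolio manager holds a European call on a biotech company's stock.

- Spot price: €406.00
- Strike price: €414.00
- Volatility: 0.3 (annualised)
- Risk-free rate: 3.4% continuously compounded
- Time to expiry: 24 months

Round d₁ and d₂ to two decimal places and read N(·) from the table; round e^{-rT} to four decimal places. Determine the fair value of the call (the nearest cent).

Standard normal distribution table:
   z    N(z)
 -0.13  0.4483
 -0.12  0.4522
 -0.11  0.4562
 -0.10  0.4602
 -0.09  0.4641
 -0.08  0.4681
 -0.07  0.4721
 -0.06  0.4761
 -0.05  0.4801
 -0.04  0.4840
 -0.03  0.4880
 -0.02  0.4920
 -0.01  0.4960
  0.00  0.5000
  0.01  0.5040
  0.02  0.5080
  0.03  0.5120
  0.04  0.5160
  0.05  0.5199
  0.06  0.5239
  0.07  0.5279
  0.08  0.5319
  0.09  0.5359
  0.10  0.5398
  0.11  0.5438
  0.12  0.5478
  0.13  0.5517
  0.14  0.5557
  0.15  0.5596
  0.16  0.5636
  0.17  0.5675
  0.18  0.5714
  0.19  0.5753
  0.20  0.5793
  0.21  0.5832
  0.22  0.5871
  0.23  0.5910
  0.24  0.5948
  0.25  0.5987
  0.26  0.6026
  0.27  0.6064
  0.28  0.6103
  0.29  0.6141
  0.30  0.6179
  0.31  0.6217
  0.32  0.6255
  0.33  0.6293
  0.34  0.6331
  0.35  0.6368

€77.49

σ√T = 0.3 × 1.4142 = 0.4243
d₁ = [ln(406/414) + (0.034 + 0.3²/2)·2] / 0.4243 = [-0.0195 + 0.1580] / 0.4243 = 0.3264 which rounds to 0.33
d₂ = d₁ − σ√T = 0.3264 − 0.4243 = -0.0978 which rounds to -0.10
e^(−rT) = e^(−0.034·2) = 0.9343
N(d₁) = N(0.33) = 0.6293;  N(d₂) = N(-0.10) = 0.4602
C = 406·0.6293 − 414·0.9343·0.4602 = 255.4958 − 178.0055 = 77.4903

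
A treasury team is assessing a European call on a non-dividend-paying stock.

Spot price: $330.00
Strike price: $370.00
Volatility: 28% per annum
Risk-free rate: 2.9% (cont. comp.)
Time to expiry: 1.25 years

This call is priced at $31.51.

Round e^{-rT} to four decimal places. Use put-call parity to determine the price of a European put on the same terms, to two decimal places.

$58.34

e^(−rT) = e^(−0.029·1.25) = 0.9644
Put-call parity: C − P = S − K·e^(−rT) = 330 − 370·0.9644 = 330 − 356.8280 = -26.8280
P = C − (C − P) = 31.51 − (-26.8280) = 58.3380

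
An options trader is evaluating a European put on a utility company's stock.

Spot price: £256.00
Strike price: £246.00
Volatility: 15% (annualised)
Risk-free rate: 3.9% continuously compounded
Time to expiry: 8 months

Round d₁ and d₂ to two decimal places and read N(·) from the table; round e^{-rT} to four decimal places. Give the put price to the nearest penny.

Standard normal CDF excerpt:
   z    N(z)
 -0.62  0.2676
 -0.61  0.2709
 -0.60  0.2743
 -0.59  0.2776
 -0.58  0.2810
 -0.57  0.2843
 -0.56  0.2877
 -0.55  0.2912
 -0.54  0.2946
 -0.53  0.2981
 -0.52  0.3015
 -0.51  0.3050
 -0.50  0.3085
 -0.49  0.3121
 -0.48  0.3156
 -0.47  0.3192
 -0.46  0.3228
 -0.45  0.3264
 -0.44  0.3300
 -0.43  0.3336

£5.42

σ√T = 0.15·√0.6667 = 0.1225
ln(S/K) + (r + σ²/2)T = ln(256/246) + (0.039 + 0.15²/2)·0.6667 = 0.0398 + 0.0335 = 0.0733
d₁ = 0.0733 / 0.1225 = 0.5989 ≈ 0.60
d₂ = d₁ − σ√T = 0.5989 − 0.1225 = 0.4764 ≈ 0.48
e^(−rT) = e^(−0.039·0.6667) = 0.9743
N(−d₂) = N(-0.48) = 0.3156;  N(−d₁) = N(-0.60) = 0.2743
P = 246·0.9743·0.3156 − 256·0.2743 = 75.6423 − 70.2208 = 5.4215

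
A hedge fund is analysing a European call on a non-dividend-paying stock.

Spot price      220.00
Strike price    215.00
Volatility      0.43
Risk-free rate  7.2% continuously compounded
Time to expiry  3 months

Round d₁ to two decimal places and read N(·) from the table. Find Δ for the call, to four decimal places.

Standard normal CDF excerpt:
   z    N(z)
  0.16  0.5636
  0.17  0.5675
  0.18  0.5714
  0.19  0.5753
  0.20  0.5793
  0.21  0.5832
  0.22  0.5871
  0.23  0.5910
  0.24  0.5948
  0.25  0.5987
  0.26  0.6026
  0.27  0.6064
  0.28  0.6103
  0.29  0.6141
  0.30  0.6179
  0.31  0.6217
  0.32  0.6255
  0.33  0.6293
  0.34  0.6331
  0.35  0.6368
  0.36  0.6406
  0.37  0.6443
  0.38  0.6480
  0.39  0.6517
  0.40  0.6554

σ√T = 0.43·√0.25 = 0.2150
d₁ = [ln(220/215) + (0.072 + 0.43²/2)·0.25] / 0.2150 = [0.0230 + 0.0411] / 0.2150 = 0.2981 → 0.30
N(d₁) = N(0.30) = 0.6179
Δ_call = N(d₁) = 0.6179

0.6179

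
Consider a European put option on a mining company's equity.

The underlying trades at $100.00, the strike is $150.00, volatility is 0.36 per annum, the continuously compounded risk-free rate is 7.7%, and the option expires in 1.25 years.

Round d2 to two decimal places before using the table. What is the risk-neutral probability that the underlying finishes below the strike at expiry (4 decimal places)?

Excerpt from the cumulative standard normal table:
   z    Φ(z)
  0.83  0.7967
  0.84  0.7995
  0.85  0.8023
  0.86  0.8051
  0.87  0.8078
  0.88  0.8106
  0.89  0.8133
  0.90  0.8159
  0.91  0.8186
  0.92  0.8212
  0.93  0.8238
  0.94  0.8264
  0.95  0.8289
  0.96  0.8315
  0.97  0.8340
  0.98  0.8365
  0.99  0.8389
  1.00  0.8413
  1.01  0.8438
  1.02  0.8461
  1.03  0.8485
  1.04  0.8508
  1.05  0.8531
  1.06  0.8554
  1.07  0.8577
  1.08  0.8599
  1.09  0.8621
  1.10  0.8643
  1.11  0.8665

0.8340

T = 1.25;  σ√T = 0.4025
d₁ = [ln(100/150) + (0.077 + 0.36²/2)·1.25] / 0.4025 = [-0.4055 + 0.1772] / 0.4025 = -0.5670 which rounds to -0.57
d₂ = d₁ − σ√T = -0.5670 − 0.4025 = -0.9695 which rounds to -0.97
Pr(exercise) under Q = N(−d₂) = N(0.97) = 0.8340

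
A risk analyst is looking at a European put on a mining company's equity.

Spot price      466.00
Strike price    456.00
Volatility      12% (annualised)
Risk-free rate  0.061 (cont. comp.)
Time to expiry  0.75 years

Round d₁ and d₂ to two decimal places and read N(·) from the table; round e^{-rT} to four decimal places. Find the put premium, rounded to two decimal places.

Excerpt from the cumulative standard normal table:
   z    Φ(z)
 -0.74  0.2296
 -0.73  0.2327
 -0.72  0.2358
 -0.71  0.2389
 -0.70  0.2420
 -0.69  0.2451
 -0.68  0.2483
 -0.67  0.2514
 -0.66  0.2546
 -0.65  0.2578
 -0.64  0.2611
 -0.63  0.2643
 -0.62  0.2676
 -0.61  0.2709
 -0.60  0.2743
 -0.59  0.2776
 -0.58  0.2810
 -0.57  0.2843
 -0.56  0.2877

6.72

T = 0.75;  σ√T = 0.1039
d₁ = [ln(466/456) + (0.061 + 0.12²/2)·0.75] / 0.1039 = [0.0217 + 0.0512] / 0.1039 = 0.7009 ⇒ 0.70
d₂ = d₁ − σ√T = 0.7009 − 0.1039 = 0.5970 ⇒ 0.60
exp(−rT) = exp(−0.061·0.75) = 0.9553
N(−d₂) = N(-0.60) = 0.2743;  N(−d₁) = N(-0.70) = 0.2420
P = 456·0.9553·0.2743 − 466·0.2420 = 119.4897 − 112.7720 = 6.7177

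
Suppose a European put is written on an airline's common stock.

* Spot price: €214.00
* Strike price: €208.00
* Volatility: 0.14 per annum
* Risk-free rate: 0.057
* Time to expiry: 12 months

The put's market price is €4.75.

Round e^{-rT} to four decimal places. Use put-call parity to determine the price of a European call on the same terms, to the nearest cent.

€22.27

e^(−rT) = e^(−0.057·1) = 0.9446
Put-call parity: C − P = S − K·e^(−rT) = 214 − 208·0.9446 = 214 − 196.4768 = 17.5232
C = P + (C − P) = 4.75 + (17.5232) = 22.2732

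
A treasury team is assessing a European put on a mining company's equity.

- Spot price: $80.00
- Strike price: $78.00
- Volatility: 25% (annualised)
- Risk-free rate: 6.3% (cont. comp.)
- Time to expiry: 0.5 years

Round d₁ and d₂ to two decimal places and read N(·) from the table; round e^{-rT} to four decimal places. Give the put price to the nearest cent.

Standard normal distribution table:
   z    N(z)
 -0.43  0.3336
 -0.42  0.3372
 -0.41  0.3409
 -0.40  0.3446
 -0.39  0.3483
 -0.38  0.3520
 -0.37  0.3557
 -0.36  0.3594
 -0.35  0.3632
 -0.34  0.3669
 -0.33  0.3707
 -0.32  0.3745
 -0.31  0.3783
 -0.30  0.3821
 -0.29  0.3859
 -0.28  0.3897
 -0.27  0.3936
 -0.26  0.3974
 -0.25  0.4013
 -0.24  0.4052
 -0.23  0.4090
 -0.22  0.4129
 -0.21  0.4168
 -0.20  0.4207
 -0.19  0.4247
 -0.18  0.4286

$3.64

σ√T = 0.25 × 0.7071 = 0.1768
ln(S/K) + (r + σ²/2)T = ln(80/78) + (0.063 + 0.25²/2)·0.5 = 0.0253 + 0.0471 = 0.0724
d₁ = 0.0724 / 0.1768 = 0.4098 ≈ 0.41
d₂ = d₁ − σ√T = 0.4098 − 0.1768 = 0.2330 ≈ 0.23
exp(−rT) = exp(−0.063·0.5) = 0.9690
N(−d₂) = N(-0.23) = 0.4090;  N(−d₁) = N(-0.41) = 0.3409
P = 78·0.9690·0.4090 − 80·0.3409 = 30.9130 − 27.2720 = 3.6410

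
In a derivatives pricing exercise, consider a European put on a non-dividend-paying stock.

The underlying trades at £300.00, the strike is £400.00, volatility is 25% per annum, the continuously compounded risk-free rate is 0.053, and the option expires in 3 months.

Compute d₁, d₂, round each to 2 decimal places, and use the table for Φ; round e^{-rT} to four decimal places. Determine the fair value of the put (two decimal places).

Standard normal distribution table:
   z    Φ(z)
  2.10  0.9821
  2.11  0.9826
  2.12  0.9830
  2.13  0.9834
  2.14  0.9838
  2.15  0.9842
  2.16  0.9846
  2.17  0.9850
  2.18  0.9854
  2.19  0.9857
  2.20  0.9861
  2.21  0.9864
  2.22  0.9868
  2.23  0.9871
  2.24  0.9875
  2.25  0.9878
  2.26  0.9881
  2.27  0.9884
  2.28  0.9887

£95.00

σ√T = 0.25 × 0.5000 = 0.1250
d₁ = [ln(300/400) + (0.053 + 0.25²/2)·0.25] / 0.1250 = [-0.2877 + 0.0211] / 0.1250 = -2.1330 which rounds to -2.13
d₂ = d₁ − σ√T = -2.1330 − 0.1250 = -2.2580 which rounds to -2.26
e^(−rT) = e^(−0.053·0.25) = 0.9868
P = 400·0.9868·N(2.26) − 300·N(2.13) = 400·0.9868·0.9881 − 300·0.9834 = 390.0228 − 295.0200 = 95.0028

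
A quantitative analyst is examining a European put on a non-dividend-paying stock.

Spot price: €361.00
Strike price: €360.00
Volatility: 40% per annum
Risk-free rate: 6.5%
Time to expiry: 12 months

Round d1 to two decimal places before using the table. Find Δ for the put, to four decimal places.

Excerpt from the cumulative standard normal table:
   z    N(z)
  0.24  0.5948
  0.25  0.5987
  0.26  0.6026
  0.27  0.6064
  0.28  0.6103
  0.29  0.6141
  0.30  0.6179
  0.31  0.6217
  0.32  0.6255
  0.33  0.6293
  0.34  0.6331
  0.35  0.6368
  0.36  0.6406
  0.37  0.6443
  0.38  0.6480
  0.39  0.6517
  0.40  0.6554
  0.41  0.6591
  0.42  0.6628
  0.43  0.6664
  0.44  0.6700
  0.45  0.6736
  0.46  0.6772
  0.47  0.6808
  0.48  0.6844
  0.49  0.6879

σ√T = 0.4·√1 = 0.4000
d₁ = [ln(361/360) + (0.065 + 0.4²/2)·1] / 0.4000 = [0.0028 + 0.1450] / 0.4000 = 0.3694 ≈ 0.37
N(d₁) = N(0.37) = 0.6443
Δ_put = N(d₁) − 1 = 0.6443 − 1 = -0.3557

-0.3557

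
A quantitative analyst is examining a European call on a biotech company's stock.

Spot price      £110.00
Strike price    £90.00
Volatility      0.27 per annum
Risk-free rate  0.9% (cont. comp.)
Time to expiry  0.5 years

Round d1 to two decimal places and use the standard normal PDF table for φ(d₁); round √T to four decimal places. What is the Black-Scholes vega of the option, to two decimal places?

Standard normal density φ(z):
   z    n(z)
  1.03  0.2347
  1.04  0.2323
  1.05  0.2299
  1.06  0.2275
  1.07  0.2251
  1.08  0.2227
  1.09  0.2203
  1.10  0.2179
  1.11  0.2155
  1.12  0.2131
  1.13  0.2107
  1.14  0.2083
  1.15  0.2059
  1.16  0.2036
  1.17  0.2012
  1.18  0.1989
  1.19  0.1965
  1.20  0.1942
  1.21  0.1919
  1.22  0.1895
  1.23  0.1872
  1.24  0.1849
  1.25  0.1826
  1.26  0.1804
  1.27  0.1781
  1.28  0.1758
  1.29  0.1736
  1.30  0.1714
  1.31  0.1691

T = 0.5;  σ√T = 0.1909
ln(S/K) + (r + σ²/2)T = ln(110/90) + (0.009 + 0.27²/2)·0.5 = 0.2007 + 0.0227 = 0.2234
d₁ = 0.2234 / 0.1909 = 1.1701 which rounds to 1.17
√T = √0.5 = 0.7071
φ(d₁) = φ(1.17) = 0.2012
vega = S·φ(d₁)·√T = 110·0.2012·0.7071 = 15.6495
(The put has the same vega.)

15.65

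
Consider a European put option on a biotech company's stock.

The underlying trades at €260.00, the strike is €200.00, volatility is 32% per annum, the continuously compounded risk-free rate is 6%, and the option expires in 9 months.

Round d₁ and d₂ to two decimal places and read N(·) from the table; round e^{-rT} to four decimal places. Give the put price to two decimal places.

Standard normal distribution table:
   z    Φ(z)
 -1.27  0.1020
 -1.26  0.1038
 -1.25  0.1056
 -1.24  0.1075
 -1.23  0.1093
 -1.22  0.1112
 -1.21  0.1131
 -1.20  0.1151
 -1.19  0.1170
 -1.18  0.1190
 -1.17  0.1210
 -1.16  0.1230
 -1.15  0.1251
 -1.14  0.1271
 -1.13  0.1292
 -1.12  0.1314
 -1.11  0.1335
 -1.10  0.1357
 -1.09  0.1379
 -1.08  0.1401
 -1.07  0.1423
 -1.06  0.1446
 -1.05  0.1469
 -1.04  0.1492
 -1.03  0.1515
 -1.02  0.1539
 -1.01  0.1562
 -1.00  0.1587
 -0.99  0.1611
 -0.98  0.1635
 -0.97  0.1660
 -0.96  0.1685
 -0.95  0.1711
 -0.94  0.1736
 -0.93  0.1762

€4.28

T = 0.75;  σ√T = 0.2771
d₁ = [ln(260/200) + (0.06 + 0.32²/2)·0.75] / 0.2771 = [0.2624 + 0.0834] / 0.2771 = 1.2477 → 1.25
d₂ = d₁ − σ√T = 1.2477 − 0.2771 = 0.9705 → 0.97
e^(−rT) = e^(−0.06·0.75) = 0.9560
P = 200·0.9560·N(-0.97) − 260·N(-1.25) = 200·0.9560·0.1660 − 260·0.1056 = 31.7392 − 27.4560 = 4.2832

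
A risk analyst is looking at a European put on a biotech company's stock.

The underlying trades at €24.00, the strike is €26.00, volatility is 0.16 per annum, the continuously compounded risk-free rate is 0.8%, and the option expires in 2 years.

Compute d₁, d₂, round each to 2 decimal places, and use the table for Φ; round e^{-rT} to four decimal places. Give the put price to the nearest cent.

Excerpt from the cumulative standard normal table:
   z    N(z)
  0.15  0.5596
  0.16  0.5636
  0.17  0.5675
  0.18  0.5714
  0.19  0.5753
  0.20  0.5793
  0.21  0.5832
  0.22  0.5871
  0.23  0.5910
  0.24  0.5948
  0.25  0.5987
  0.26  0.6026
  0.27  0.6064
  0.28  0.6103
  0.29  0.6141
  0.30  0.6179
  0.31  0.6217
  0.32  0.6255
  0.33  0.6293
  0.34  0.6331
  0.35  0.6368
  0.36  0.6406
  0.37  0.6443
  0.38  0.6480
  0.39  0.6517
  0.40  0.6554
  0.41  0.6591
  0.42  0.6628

σ√T = 0.16·√2 = 0.2263
d₁ = [ln(24/26) + (0.008 + ½·0.16²)·2] / (σ√T) = (-0.0800 + 0.0416) / 0.2263 = -0.1699 which rounds to -0.17
d₂ = -0.1699 − 0.2263 = -0.3962 which rounds to -0.40
e^(−rT) = e^(−0.008·2) = 0.9841
N(−d₂) = N(0.40) = 0.6554;  N(−d₁) = N(0.17) = 0.5675
P = 26·0.9841·0.6554 − 24·0.5675 = 16.7695 − 13.6200 = 3.1495

€3.15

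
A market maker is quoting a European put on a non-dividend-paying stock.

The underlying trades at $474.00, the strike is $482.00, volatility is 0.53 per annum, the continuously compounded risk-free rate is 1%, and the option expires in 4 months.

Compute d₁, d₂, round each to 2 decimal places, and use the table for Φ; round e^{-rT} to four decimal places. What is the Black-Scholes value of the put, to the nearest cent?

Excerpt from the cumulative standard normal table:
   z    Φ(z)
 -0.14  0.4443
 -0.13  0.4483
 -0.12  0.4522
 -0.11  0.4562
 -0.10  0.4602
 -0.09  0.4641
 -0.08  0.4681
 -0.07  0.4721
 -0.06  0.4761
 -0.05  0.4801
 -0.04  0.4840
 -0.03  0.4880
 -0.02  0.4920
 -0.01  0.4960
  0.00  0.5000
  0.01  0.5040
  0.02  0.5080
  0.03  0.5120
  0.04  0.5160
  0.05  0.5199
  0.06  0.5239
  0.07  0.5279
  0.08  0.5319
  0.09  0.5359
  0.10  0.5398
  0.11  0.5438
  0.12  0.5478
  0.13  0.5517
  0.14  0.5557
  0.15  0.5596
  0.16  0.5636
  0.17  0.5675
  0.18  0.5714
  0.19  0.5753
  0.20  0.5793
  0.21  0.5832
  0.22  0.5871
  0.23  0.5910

$62.06

σ√T = 0.53 × 0.5774 = 0.3060
ln(S/K) + (r + σ²/2)T = ln(474/482) + (0.01 + 0.53²/2)·0.3333 = -0.0167 + 0.0502 = 0.0334
d₁ = 0.0334 / 0.3060 = 0.1092 which rounds to 0.11
d₂ = d₁ − σ√T = 0.1092 − 0.3060 = -0.1968 which rounds to -0.20
exp(−rT) = exp(−0.01·0.3333) = 0.9967
P = 482·0.9967·N(0.20) − 474·N(-0.11) = 482·0.9967·0.5793 − 474·0.4562 = 278.3012 − 216.2388 = 62.0624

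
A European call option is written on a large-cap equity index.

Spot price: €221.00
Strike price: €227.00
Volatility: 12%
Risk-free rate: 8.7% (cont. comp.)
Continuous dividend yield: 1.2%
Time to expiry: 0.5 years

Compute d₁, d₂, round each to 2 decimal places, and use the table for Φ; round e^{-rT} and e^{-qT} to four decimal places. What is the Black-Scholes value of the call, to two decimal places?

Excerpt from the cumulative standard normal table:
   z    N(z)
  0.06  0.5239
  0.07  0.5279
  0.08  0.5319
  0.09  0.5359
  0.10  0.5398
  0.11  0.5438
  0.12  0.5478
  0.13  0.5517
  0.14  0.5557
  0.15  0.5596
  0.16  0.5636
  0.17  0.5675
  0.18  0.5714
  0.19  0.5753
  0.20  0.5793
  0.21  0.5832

€9.07

σ√T = 0.12 × 0.7071 = 0.0849
ln(S/K) + (r − q + σ²/2)T = ln(221/227) + (0.087 − 0.012 + 0.12²/2)·0.5 = -0.0268 + 0.0411 = 0.0143
d₁ = 0.0143 / 0.0849 = 0.1687 ⇒ 0.17
d₂ = d₁ − σ√T = 0.1687 − 0.0849 = 0.0838 ⇒ 0.08
exp(−qT) = exp(−0.012·0.5) = 0.9940;  exp(−rT) = exp(−0.087·0.5) = 0.9574
N(d₁) = N(0.17) = 0.5675;  N(d₂) = N(0.08) = 0.5319
C = 221·0.9940·0.5675 − 227·0.9574·0.5319 = 124.6650 − 115.5977 = 9.0673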